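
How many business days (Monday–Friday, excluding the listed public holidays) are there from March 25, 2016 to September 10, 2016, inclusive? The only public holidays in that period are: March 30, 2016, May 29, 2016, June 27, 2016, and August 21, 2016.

119 business days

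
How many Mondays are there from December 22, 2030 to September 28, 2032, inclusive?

December 22, 2030 is a Sunday.
From December 22, 2030 to September 28, 2032 is 647 days inclusive.
647 = 7 × 92 + 3, so there are 92 full weeks plus 3 extra days.
Each full week contributes one Monday: 92 so far.
The 3 extra days are Sun, Mon, Tue — 1 of them qualifies.
Total: 92 + 1 = 93.

93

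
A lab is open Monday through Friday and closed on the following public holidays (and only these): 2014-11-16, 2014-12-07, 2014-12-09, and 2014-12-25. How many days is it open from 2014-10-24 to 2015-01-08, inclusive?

2014-10-24 is a Friday.
The range spans 77 days (inclusive of both endpoints).
77 = 7 × 11, so the span is exactly 11 full weeks.
Each full week contributes 5 weekdays (Mon–Fri): 11 × 5 = 55.
Holidays: 2014-11-16 (Sun); 2014-12-07 (Sun); 2014-12-09 (Tue); 2014-12-25 (Thu).
2 of the 4 holidays fall on weekdays; the rest are weekends and were already excluded.
Business days: 55 − 2 = 53.

53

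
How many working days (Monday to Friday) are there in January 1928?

22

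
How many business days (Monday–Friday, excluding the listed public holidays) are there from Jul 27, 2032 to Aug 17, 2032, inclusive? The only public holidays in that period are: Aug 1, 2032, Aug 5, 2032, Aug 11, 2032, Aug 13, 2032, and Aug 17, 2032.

12 business days

Jul 27, 2032 is a Tuesday.
The range spans 22 days (inclusive of both endpoints).
22 = 7 × 3 + 1, so there are 3 full weeks plus 1 extra day.
Each full week contributes 5 weekdays (Mon–Fri): 3 × 5 = 15.
The 1 extra day is Tue — 1 of them qualifies.
Total: 15 + 1 = 16.
Holidays: Aug 1, 2032 (Sun); Aug 5, 2032 (Thu); Aug 11, 2032 (Wed); Aug 13, 2032 (Fri); Aug 17, 2032 (Tue).
4 of the 5 holidays fall on weekdays; the rest are weekends and were already excluded.
Business days: 16 − 4 = 12.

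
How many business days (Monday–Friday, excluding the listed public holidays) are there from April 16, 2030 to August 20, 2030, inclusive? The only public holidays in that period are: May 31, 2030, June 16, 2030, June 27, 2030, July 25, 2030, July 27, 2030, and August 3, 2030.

88 business days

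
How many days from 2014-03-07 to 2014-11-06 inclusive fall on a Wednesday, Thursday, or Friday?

105

2014-03-07 is a Friday.
The range spans 245 days (inclusive of both endpoints).
245 = 7 × 35, so the span is exactly 35 full weeks.
Each full week contributes 3 days from the set (Wed, Thu, Fri): 35 × 3 = 105.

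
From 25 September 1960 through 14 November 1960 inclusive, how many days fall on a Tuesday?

7

25 September 1960 is a Sunday.
From 25 September 1960 to 14 November 1960 is 51 days inclusive.
51 = 7 × 7 + 2, so there are 7 full weeks plus 2 extra days.
Each full week contributes one Tuesday: 7 so far.
The 2 extra days are Sunday, Monday — none qualify.
Total: 7 + 0 = 7.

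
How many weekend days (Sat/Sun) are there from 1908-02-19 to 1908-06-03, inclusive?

30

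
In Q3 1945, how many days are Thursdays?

13

July 1, 1945 is a Sunday.
The range spans 92 days (inclusive of both endpoints).
92 = 7 × 13 + 1, so there are 13 full weeks plus 1 extra day.
Each full week contributes one Thursday: 13 so far.
The 1 extra day is Sunday — none qualify.
Total: 13 + 0 = 13.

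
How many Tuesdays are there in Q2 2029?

Apr 1, 2029 is a Sunday.
That's 91 days from start to end, counting both.
91 = 7 × 13, so the span is exactly 13 full weeks.
Each full week contributes one Tuesday: 13 so far.
Total: 13.

13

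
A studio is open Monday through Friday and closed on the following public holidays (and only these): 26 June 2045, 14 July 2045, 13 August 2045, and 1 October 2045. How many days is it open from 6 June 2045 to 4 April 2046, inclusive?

6 June 2045 is a Tuesday.
That's 303 days from start to end, counting both.
303 = 7 × 43 + 2, so there are 43 full weeks plus 2 extra days.
Each full week contributes 5 weekdays (Mon–Fri): 43 × 5 = 215.
The 2 extra days are Tue, Wed — 2 of them qualify.
Total: 215 + 2 = 217.
Holidays: 26 June 2045 (Mon); 14 July 2045 (Fri); 13 August 2045 (Sun); 1 October 2045 (Sun).
2 of the 4 holidays fall on weekdays; the rest are weekends and were already excluded.
Business days: 217 − 2 = 215.

215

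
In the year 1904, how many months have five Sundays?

A month has five Sundays exactly when Sunday falls within its first (length − 28) days.
Jan: 31 days, starts Fri → 5 of Fri, Sat, Sun ✓
Feb: 29 days, starts Mon → 5 of Mon
Mar: 31 days, starts Tue → 5 of Tue, Wed, Thu
Apr: 30 days, starts Fri → 5 of Fri, Sat
May: 31 days, starts Sun → 5 of Sun, Mon, Tue ✓
Jun: 30 days, starts Wed → 5 of Wed, Thu
Jul: 31 days, starts Fri → 5 of Fri, Sat, Sun ✓
Aug: 31 days, starts Mon → 5 of Mon, Tue, Wed
Sep: 30 days, starts Thu → 5 of Thu, Fri
Oct: 31 days, starts Sat → 5 of Sat, Sun, Mon ✓
Nov: 30 days, starts Tue → 5 of Tue, Wed
Dec: 31 days, starts Thu → 5 of Thu, Fri, Sat
Months with five Sundays: Jan, May, Jul, Oct.

4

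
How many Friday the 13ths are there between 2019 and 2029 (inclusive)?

18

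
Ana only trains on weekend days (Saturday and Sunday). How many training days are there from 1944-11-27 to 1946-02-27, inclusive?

1944-11-27 is a Monday.
That's 458 days from start to end, counting both.
458 = 7 × 65 + 3, so there are 65 full weeks plus 3 extra days.
Each full week contributes 2 weekend days (Sat, Sun): 65 × 2 = 130.
The 3 extra days are Mon, Tue, Wed — none qualify.
Total: 130 + 0 = 130.

130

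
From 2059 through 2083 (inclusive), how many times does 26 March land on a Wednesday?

Day of week of March 26 in each year:
2059: Wed ✓, 2060: Fri, 2061: Sat, 2062: Sun, 2063: Mon, 2064: Wed ✓, 2065: Thu, 2066: Fri, 2067: Sat, 2068: Mon, 2069: Tue, 2070: Wed ✓, 2071: Thu, 2072: Sat, 2073: Sun, 2074: Mon, 2075: Tue, 2076: Thu, 2077: Fri, 2078: Sat, 2079: Sun, 2080: Tue, 2081: Wed ✓, 2082: Thu, 2083: Fri
Wednesdays: 2059, 2064, 2070, 2081.

4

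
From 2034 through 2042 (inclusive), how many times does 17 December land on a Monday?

2

Day of week of December 17 in each year:
2034: Sun, 2035: Mon ✓, 2036: Wed, 2037: Thu, 2038: Fri, 2039: Sat, 2040: Mon ✓, 2041: Tue, 2042: Wed
Mondays: 2035, 2040.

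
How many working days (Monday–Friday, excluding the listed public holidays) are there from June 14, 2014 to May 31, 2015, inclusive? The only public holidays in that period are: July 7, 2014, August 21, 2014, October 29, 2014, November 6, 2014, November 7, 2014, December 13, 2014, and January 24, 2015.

245

June 14, 2014 is a Saturday.
The range spans 352 days (inclusive of both endpoints).
352 = 7 × 50 + 2, so there are 50 full weeks plus 2 extra days.
Each full week contributes 5 weekdays (Mon–Fri): 50 × 5 = 250.
The 2 extra days are Sat, Sun — none qualify.
Total: 250 + 0 = 250.
Holidays: July 7, 2014 (Mon); August 21, 2014 (Thu); October 29, 2014 (Wed); November 6, 2014 (Thu); November 7, 2014 (Fri); December 13, 2014 (Sat); January 24, 2015 (Sat).
5 of the 7 holidays fall on weekdays; the rest are weekends and were already excluded.
Business days: 250 − 5 = 245.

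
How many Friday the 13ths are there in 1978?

The 13th falls on a Friday when the month's 13th has weekday Fri.
Jan 13 is Fri ✓; Feb 13 is Mon; Mar 13 is Mon; Apr 13 is Thu; May 13 is Sat; Jun 13 is Tue; Jul 13 is Thu; Aug 13 is Sun; Sep 13 is Wed; Oct 13 is Fri ✓; Nov 13 is Mon; Dec 13 is Wed.
Friday the 13ths: Jan, Oct.

2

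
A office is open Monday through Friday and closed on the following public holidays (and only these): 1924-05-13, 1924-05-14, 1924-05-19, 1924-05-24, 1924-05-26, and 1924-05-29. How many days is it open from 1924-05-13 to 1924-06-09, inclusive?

1924-05-13 is a Tuesday.
That's 28 days from start to end, counting both.
28 = 7 × 4, so the span is exactly 4 full weeks.
Each full week contributes 5 weekdays (Mon–Fri): 4 × 5 = 20.
Total: 20.
Holidays: 1924-05-13 (Tue); 1924-05-14 (Wed); 1924-05-19 (Mon); 1924-05-24 (Sat); 1924-05-26 (Mon); 1924-05-29 (Thu).
5 of the 6 holidays fall on weekdays; the rest are weekends and were already excluded.
Business days: 20 − 5 = 15.

15 working days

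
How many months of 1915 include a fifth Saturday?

A month has five Saturdays exactly when Saturday falls within its first (length − 28) days.
Jan: 31 days, starts Fri → 5 of Fri, Sat, Sun ✓
Feb: 28 days, starts Mon → 5 of (none)
Mar: 31 days, starts Mon → 5 of Mon, Tue, Wed
Apr: 30 days, starts Thu → 5 of Thu, Fri
May: 31 days, starts Sat → 5 of Sat, Sun, Mon ✓
Jun: 30 days, starts Tue → 5 of Tue, Wed
Jul: 31 days, starts Thu → 5 of Thu, Fri, Sat ✓
Aug: 31 days, starts Sun → 5 of Sun, Mon, Tue
Sep: 30 days, starts Wed → 5 of Wed, Thu
Oct: 31 days, starts Fri → 5 of Fri, Sat, Sun ✓
Nov: 30 days, starts Mon → 5 of Mon, Tue
Dec: 31 days, starts Wed → 5 of Wed, Thu, Fri
Months with five Saturdays: Jan, May, Jul, Oct.

4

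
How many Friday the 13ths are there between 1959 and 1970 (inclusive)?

Friday-the-13ths by year:
1959: Feb, Mar, Nov
1960: May
1961: Jan, Oct
1962: Apr, Jul
1963: Sep, Dec
1964: Mar, Nov
1965: Aug
1966: May
1967: Jan, Oct
1968: Sep, Dec
1969: Jun
1970: Feb, Mar, Nov

22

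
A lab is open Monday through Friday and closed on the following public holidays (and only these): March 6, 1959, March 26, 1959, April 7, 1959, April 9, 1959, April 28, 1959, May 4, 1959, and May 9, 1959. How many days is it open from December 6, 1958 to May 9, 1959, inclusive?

December 6, 1958 is a Saturday.
The range spans 155 days (inclusive of both endpoints).
155 = 7 × 22 + 1, so there are 22 full weeks plus 1 extra day.
Each full week contributes 5 weekdays (Mon–Fri): 22 × 5 = 110.
The 1 extra day is Sat — none qualify.
Total: 110 + 0 = 110.
Holidays: March 6, 1959 (Fri); March 26, 1959 (Thu); April 7, 1959 (Tue); April 9, 1959 (Thu); April 28, 1959 (Tue); May 4, 1959 (Mon); May 9, 1959 (Sat).
6 of the 7 holidays fall on weekdays; the rest are weekends and were already excluded.
Business days: 110 − 6 = 104.

104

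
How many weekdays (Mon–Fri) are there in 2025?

2025-01-01 is a Wednesday.
The range spans 365 days (inclusive of both endpoints).
365 = 7 × 52 + 1, so there are 52 full weeks plus 1 extra day.
Each full week contributes 5 weekdays (Mon–Fri): 52 × 5 = 260.
The 1 extra day is Wednesday — 1 of them qualifies.
Total: 260 + 1 = 261.

261 weekdays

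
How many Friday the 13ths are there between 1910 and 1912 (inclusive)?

Friday-the-13ths by year:
1910: May
1911: Jan, Oct
1912: Sep, Dec

5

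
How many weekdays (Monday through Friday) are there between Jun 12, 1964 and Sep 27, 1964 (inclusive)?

Jun 12, 1964 is a Friday.
From Jun 12, 1964 to Sep 27, 1964 is 108 days inclusive.
108 = 7 × 15 + 3, so there are 15 full weeks plus 3 extra days.
Each full week contributes 5 weekdays (Mon–Fri): 15 × 5 = 75.
The 3 extra days are Fri, Sat, Sun — 1 of them qualifies.
Total: 75 + 1 = 76.

76 weekdays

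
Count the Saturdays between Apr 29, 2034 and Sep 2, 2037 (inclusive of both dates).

175

Apr 29, 2034 is a Saturday.
That's 1223 days from start to end, counting both.
1223 = 7 × 174 + 5, so there are 174 full weeks plus 5 extra days.
Each full week contributes one Saturday: 174 so far.
The 5 extra days are Saturday, Sunday, Monday, Tuesday, Wednesday — 1 of them qualifies.
Total: 174 + 1 = 175.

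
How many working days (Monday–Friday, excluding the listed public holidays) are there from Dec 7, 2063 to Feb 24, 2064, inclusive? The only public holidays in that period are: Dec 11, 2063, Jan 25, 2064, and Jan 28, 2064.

Dec 7, 2063 is a Friday.
From Dec 7, 2063 to Feb 24, 2064 is 80 days inclusive.
80 = 7 × 11 + 3, so there are 11 full weeks plus 3 extra days.
Each full week contributes 5 weekdays (Mon–Fri): 11 × 5 = 55.
The 3 extra days are Friday, Saturday, Sunday — 1 of them qualifies.
Total: 55 + 1 = 56.
Holidays: Dec 11, 2063 (Tue); Jan 25, 2064 (Fri); Jan 28, 2064 (Mon).
All 3 holidays fall on weekdays, so subtract 3.
Business days: 56 − 3 = 53.

53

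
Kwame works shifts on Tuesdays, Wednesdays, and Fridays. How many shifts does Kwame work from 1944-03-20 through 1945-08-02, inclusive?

1944-03-20 is a Monday.
The range spans 501 days (inclusive of both endpoints).
501 = 7 × 71 + 4, so there are 71 full weeks plus 4 extra days.
Each full week contributes 3 days from the set (Tue, Wed, Fri): 71 × 3 = 213.
The 4 extra days are Mon, Tue, Wed, Thu — 2 of them qualify.
Total: 213 + 2 = 215.

215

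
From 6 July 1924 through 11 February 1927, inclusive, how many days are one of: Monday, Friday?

272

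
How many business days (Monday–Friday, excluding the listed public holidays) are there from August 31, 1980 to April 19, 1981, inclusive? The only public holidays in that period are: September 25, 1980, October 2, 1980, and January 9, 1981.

162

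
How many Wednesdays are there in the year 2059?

2059-01-01 is a Wednesday.
From 2059-01-01 to 2059-12-31 is 365 days inclusive.
365 = 7 × 52 + 1, so there are 52 full weeks plus 1 extra day.
Each full week contributes one Wednesday: 52 so far.
The 1 extra day is Wed — 1 of them qualifies.
Total: 52 + 1 = 53.

53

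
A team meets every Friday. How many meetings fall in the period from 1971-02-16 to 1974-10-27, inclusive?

193 Fridays

1971-02-16 is a Tuesday.
The range spans 1350 days (inclusive of both endpoints).
1350 = 7 × 192 + 6, so there are 192 full weeks plus 6 extra days.
Each full week contributes one Friday: 192 so far.
The 6 extra days are Tuesday, Wednesday, Thursday, Friday, Saturday, Sunday — 1 of them qualifies.
Total: 192 + 1 = 193.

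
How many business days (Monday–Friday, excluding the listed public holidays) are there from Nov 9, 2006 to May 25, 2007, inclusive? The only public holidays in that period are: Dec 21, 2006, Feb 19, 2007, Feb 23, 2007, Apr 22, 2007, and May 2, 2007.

138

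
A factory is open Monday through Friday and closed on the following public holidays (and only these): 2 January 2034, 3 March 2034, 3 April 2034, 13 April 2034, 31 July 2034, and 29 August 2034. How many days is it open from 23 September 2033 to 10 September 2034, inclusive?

245

23 September 2033 is a Friday.
From 23 September 2033 to 10 September 2034 is 353 days inclusive.
353 = 7 × 50 + 3, so there are 50 full weeks plus 3 extra days.
Each full week contributes 5 weekdays (Mon–Fri): 50 × 5 = 250.
The 3 extra days are Fri, Sat, Sun — 1 of them qualifies.
Total: 250 + 1 = 251.
Holidays: 2 January 2034 (Mon); 3 March 2034 (Fri); 3 April 2034 (Mon); 13 April 2034 (Thu); 31 July 2034 (Mon); 29 August 2034 (Tue).
All 6 holidays fall on weekdays, so subtract 6.
Business days: 251 − 6 = 245.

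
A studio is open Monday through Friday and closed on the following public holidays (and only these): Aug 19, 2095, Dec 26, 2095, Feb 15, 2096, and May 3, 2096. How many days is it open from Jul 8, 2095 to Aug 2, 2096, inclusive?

Jul 8, 2095 is a Friday.
The range spans 392 days (inclusive of both endpoints).
392 = 7 × 56, so the span is exactly 56 full weeks.
Each full week contributes 5 weekdays (Mon–Fri): 56 × 5 = 280.
Total: 280.
Holidays: Aug 19, 2095 (Fri); Dec 26, 2095 (Mon); Feb 15, 2096 (Wed); May 3, 2096 (Thu).
All 4 holidays fall on weekdays, so subtract 4.
Business days: 280 − 4 = 276.

276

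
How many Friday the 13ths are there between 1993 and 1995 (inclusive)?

4

Friday-the-13ths by year:
1993: Aug
1994: May
1995: Jan, Oct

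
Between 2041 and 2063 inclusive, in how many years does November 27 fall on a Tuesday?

Day of week of November 27 in each year:
2041: Wed, 2042: Thu, 2043: Fri, 2044: Sun, 2045: Mon, 2046: Tue ✓, 2047: Wed, 2048: Fri, 2049: Sat, 2050: Sun, 2051: Mon, 2052: Wed, 2053: Thu, 2054: Fri, 2055: Sat, 2056: Mon, 2057: Tue ✓, 2058: Wed, 2059: Thu, 2060: Sat, 2061: Sun, 2062: Mon, 2063: Tue ✓
Tuesdays: 2046, 2057, 2063.

3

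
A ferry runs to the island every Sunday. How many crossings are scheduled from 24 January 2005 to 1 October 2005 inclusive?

35 Sundays

24 January 2005 is a Monday.
The range spans 251 days (inclusive of both endpoints).
251 = 7 × 35 + 6, so there are 35 full weeks plus 6 extra days.
Each full week contributes one Sunday: 35 so far.
The 6 extra days are Mon, Tue, Wed, Thu, Fri, Sat — none qualify.
Total: 35 + 0 = 35.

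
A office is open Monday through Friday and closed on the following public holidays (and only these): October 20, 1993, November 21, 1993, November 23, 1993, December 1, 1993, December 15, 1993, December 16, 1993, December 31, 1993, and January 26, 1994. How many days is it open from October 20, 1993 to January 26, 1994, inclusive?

October 20, 1993 is a Wednesday.
The range spans 99 days (inclusive of both endpoints).
99 = 7 × 14 + 1, so there are 14 full weeks plus 1 extra day.
Each full week contributes 5 weekdays (Mon–Fri): 14 × 5 = 70.
The 1 extra day is Wednesday — 1 of them qualifies.
Total: 70 + 1 = 71.
Holidays: October 20, 1993 (Wed); November 21, 1993 (Sun); November 23, 1993 (Tue); December 1, 1993 (Wed); December 15, 1993 (Wed); December 16, 1993 (Thu); December 31, 1993 (Fri); January 26, 1994 (Wed).
7 of the 8 holidays fall on weekdays; the rest are weekends and were already excluded.
Business days: 71 − 7 = 64.

64 working days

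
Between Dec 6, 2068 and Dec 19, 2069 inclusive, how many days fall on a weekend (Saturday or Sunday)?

108

Dec 6, 2068 is a Thursday.
That's 379 days from start to end, counting both.
379 = 7 × 54 + 1, so there are 54 full weeks plus 1 extra day.
Each full week contributes 2 weekend days (Sat, Sun): 54 × 2 = 108.
The 1 extra day is Thursday — none qualify.
Total: 108 + 0 = 108.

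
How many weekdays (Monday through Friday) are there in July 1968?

1968-07-01 is a Monday.
From 1968-07-01 to 1968-07-31 is 31 days inclusive.
31 = 7 × 4 + 3, so there are 4 full weeks plus 3 extra days.
Each full week contributes 5 weekdays (Mon–Fri): 4 × 5 = 20.
The 3 extra days are Mon, Tue, Wed — 3 of them qualify.
Total: 20 + 3 = 23.

23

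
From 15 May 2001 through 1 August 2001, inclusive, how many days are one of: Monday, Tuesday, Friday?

15 May 2001 is a Tuesday.
That's 79 days from start to end, counting both.
79 = 7 × 11 + 2, so there are 11 full weeks plus 2 extra days.
Each full week contributes 3 days from the set (Mon, Tue, Fri): 11 × 3 = 33.
The 2 extra days are Tue, Wed — 1 of them qualifies.
Total: 33 + 1 = 34.

34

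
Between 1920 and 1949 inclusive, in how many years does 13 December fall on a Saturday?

4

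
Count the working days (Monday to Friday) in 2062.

Jan 1, 2062 is a Sunday.
The range spans 365 days (inclusive of both endpoints).
365 = 7 × 52 + 1, so there are 52 full weeks plus 1 extra day.
Each full week contributes 5 weekdays (Mon–Fri): 52 × 5 = 260.
The 1 extra day is Sun — none qualify.
Total: 260 + 0 = 260.

260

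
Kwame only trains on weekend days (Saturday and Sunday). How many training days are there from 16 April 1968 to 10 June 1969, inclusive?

120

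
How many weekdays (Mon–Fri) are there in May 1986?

May 1, 1986 is a Thursday.
The range spans 31 days (inclusive of both endpoints).
31 = 7 × 4 + 3, so there are 4 full weeks plus 3 extra days.
Each full week contributes 5 weekdays (Mon–Fri): 4 × 5 = 20.
The 3 extra days are Thursday, Friday, Saturday — 2 of them qualify.
Total: 20 + 2 = 22.

22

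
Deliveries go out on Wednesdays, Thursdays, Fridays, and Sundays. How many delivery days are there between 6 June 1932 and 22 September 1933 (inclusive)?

271

6 June 1932 is a Monday.
That's 474 days from start to end, counting both.
474 = 7 × 67 + 5, so there are 67 full weeks plus 5 extra days.
Each full week contributes 4 days from the set (Wed, Thu, Fri, Sun): 67 × 4 = 268.
The 5 extra days are Monday, Tuesday, Wednesday, Thursday, Friday — 3 of them qualify.
Total: 268 + 3 = 271.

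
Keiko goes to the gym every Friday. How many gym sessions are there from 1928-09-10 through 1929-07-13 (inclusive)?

44 Fridays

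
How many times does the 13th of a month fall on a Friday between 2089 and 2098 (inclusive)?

17

Friday-the-13ths by year:
2089: May
2090: Jan, Oct
2091: Apr, Jul
2092: Jun
2093: Feb, Mar, Nov
2094: Aug
2095: May
2096: Jan, Apr, Jul
2097: Sep, Dec
2098: Jun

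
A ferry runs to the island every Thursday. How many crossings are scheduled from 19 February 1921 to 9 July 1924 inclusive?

19 February 1921 is a Saturday.
From 19 February 1921 to 9 July 1924 is 1237 days inclusive.
1237 = 7 × 176 + 5, so there are 176 full weeks plus 5 extra days.
Each full week contributes one Thursday: 176 so far.
The 5 extra days are Sat, Sun, Mon, Tue, Wed — none qualify.
Total: 176 + 0 = 176.

176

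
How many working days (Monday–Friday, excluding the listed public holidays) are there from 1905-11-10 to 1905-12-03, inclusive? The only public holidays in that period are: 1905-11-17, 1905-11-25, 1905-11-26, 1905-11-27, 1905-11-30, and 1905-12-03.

13 working days

1905-11-10 is a Friday.
The range spans 24 days (inclusive of both endpoints).
24 = 7 × 3 + 3, so there are 3 full weeks plus 3 extra days.
Each full week contributes 5 weekdays (Mon–Fri): 3 × 5 = 15.
The 3 extra days are Fri, Sat, Sun — 1 of them qualifies.
Total: 15 + 1 = 16.
Holidays: 1905-11-17 (Fri); 1905-11-25 (Sat); 1905-11-26 (Sun); 1905-11-27 (Mon); 1905-11-30 (Thu); 1905-12-03 (Sun).
3 of the 6 holidays fall on weekdays; the rest are weekends and were already excluded.
Business days: 16 − 3 = 13.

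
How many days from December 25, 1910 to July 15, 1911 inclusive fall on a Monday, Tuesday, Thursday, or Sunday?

116

December 25, 1910 is a Sunday.
From December 25, 1910 to July 15, 1911 is 203 days inclusive.
203 = 7 × 29, so the span is exactly 29 full weeks.
Each full week contributes 4 days from the set (Mon, Tue, Thu, Sun): 29 × 4 = 116.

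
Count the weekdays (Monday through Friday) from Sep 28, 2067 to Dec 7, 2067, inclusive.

51 weekdays

Sep 28, 2067 is a Wednesday.
From Sep 28, 2067 to Dec 7, 2067 is 71 days inclusive.
71 = 7 × 10 + 1, so there are 10 full weeks plus 1 extra day.
Each full week contributes 5 weekdays (Mon–Fri): 10 × 5 = 50.
The 1 extra day is Wed — 1 of them qualifies.
Total: 50 + 1 = 51.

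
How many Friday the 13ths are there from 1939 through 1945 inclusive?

Friday-the-13ths by year:
1939: Jan, Oct
1940: Sep, Dec
1941: Jun
1942: Feb, Mar, Nov
1943: Aug
1944: Oct
1945: Apr, Jul

12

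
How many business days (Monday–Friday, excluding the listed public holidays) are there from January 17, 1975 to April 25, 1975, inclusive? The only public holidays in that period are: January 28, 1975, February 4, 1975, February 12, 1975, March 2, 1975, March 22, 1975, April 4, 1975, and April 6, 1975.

67

January 17, 1975 is a Friday.
From January 17, 1975 to April 25, 1975 is 99 days inclusive.
99 = 7 × 14 + 1, so there are 14 full weeks plus 1 extra day.
Each full week contributes 5 weekdays (Mon–Fri): 14 × 5 = 70.
The 1 extra day is Fri — 1 of them qualifies.
Total: 70 + 1 = 71.
Holidays: January 28, 1975 (Tue); February 4, 1975 (Tue); February 12, 1975 (Wed); March 2, 1975 (Sun); March 22, 1975 (Sat); April 4, 1975 (Fri); April 6, 1975 (Sun).
4 of the 7 holidays fall on weekdays; the rest are weekends and were already excluded.
Business days: 71 − 4 = 67.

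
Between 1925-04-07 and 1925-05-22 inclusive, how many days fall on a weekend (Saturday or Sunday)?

12

1925-04-07 is a Tuesday.
That's 46 days from start to end, counting both.
46 = 7 × 6 + 4, so there are 6 full weeks plus 4 extra days.
Each full week contributes 2 weekend days (Sat, Sun): 6 × 2 = 12.
The 4 extra days are Tuesday, Wednesday, Thursday, Friday — none qualify.
Total: 12 + 0 = 12.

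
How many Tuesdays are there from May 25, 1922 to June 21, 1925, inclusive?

160

May 25, 1922 is a Thursday.
From May 25, 1922 to June 21, 1925 is 1124 days inclusive.
1124 = 7 × 160 + 4, so there are 160 full weeks plus 4 extra days.
Each full week contributes one Tuesday: 160 so far.
The 4 extra days are Thursday, Friday, Saturday, Sunday — none qualify.
Total: 160 + 0 = 160.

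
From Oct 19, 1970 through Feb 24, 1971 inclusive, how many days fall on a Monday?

Oct 19, 1970 is a Monday.
That's 129 days from start to end, counting both.
129 = 7 × 18 + 3, so there are 18 full weeks plus 3 extra days.
Each full week contributes one Monday: 18 so far.
The 3 extra days are Mon, Tue, Wed — 1 of them qualifies.
Total: 18 + 1 = 19.

19 Mondays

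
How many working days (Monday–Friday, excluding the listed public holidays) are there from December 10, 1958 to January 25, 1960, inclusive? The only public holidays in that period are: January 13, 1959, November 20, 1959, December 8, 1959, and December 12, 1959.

291 working days

December 10, 1958 is a Wednesday.
That's 412 days from start to end, counting both.
412 = 7 × 58 + 6, so there are 58 full weeks plus 6 extra days.
Each full week contributes 5 weekdays (Mon–Fri): 58 × 5 = 290.
The 6 extra days are Wednesday, Thursday, Friday, Saturday, Sunday, Monday — 4 of them qualify.
Total: 290 + 4 = 294.
Holidays: January 13, 1959 (Tue); November 20, 1959 (Fri); December 8, 1959 (Tue); December 12, 1959 (Sat).
3 of the 4 holidays fall on weekdays; the rest are weekends and were already excluded.
Business days: 294 − 3 = 291.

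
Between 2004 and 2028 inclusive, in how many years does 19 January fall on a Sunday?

3

Day of week of January 19 in each year:
2004: Mon, 2005: Wed, 2006: Thu, 2007: Fri, 2008: Sat, 2009: Mon, 2010: Tue, 2011: Wed, 2012: Thu, 2013: Sat, 2014: Sun ✓, 2015: Mon, 2016: Tue, 2017: Thu, 2018: Fri, 2019: Sat, 2020: Sun ✓, 2021: Tue, 2022: Wed, 2023: Thu, 2024: Fri, 2025: Sun ✓, 2026: Mon, 2027: Tue, 2028: Wed
Sundays: 2014, 2020, 2025.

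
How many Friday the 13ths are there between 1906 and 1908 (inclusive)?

6

Friday-the-13ths by year:
1906: Apr, Jul
1907: Sep, Dec
1908: Mar, Nov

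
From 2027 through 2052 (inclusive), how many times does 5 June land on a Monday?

Day of week of June 5 in each year:
2027: Sat, 2028: Mon ✓, 2029: Tue, 2030: Wed, 2031: Thu, 2032: Sat, 2033: Sun, 2034: Mon ✓, 2035: Tue, 2036: Thu, 2037: Fri, 2038: Sat, 2039: Sun, 2040: Tue, 2041: Wed, 2042: Thu, 2043: Fri, 2044: Sun, 2045: Mon ✓, 2046: Tue, 2047: Wed, 2048: Fri, 2049: Sat, 2050: Sun, 2051: Mon ✓, 2052: Wed
Mondays: 2028, 2034, 2045, 2051.

4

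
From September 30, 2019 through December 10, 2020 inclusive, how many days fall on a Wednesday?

September 30, 2019 is a Monday.
That's 438 days from start to end, counting both.
438 = 7 × 62 + 4, so there are 62 full weeks plus 4 extra days.
Each full week contributes one Wednesday: 62 so far.
The 4 extra days are Monday, Tuesday, Wednesday, Thursday — 1 of them qualifies.
Total: 62 + 1 = 63.

63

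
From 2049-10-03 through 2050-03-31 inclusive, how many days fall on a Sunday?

2049-10-03 is a Sunday.
That's 180 days from start to end, counting both.
180 = 7 × 25 + 5, so there are 25 full weeks plus 5 extra days.
Each full week contributes one Sunday: 25 so far.
The 5 extra days are Sunday, Monday, Tuesday, Wednesday, Thursday — 1 of them qualifies.
Total: 25 + 1 = 26.

26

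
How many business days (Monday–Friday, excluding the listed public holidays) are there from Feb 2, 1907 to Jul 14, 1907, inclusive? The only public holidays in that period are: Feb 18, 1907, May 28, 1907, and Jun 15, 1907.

Feb 2, 1907 is a Saturday.
The range spans 163 days (inclusive of both endpoints).
163 = 7 × 23 + 2, so there are 23 full weeks plus 2 extra days.
Each full week contributes 5 weekdays (Mon–Fri): 23 × 5 = 115.
The 2 extra days are Saturday, Sunday — none qualify.
Total: 115 + 0 = 115.
Holidays: Feb 18, 1907 (Mon); May 28, 1907 (Tue); Jun 15, 1907 (Sat).
2 of the 3 holidays fall on weekdays; the rest are weekends and were already excluded.
Business days: 115 − 2 = 113.

113 business days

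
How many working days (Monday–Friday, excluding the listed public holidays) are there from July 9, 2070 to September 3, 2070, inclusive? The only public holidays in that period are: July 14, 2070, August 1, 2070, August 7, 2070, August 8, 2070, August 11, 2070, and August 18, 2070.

35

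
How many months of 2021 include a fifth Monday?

4

A month has five Mondays exactly when Monday falls within its first (length − 28) days.
Jan: 31 days, starts Fri → 5 of Fri, Sat, Sun
Feb: 28 days, starts Mon → 5 of (none)
Mar: 31 days, starts Mon → 5 of Mon, Tue, Wed ✓
Apr: 30 days, starts Thu → 5 of Thu, Fri
May: 31 days, starts Sat → 5 of Sat, Sun, Mon ✓
Jun: 30 days, starts Tue → 5 of Tue, Wed
Jul: 31 days, starts Thu → 5 of Thu, Fri, Sat
Aug: 31 days, starts Sun → 5 of Sun, Mon, Tue ✓
Sep: 30 days, starts Wed → 5 of Wed, Thu
Oct: 31 days, starts Fri → 5 of Fri, Sat, Sun
Nov: 30 days, starts Mon → 5 of Mon, Tue ✓
Dec: 31 days, starts Wed → 5 of Wed, Thu, Fri
Months with five Mondays: Mar, May, Aug, Nov.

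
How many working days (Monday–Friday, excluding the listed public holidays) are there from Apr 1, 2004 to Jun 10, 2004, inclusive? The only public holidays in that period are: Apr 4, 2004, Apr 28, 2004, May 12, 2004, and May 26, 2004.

Apr 1, 2004 is a Thursday.
That's 71 days from start to end, counting both.
71 = 7 × 10 + 1, so there are 10 full weeks plus 1 extra day.
Each full week contributes 5 weekdays (Mon–Fri): 10 × 5 = 50.
The 1 extra day is Thu — 1 of them qualifies.
Total: 50 + 1 = 51.
Holidays: Apr 4, 2004 (Sun); Apr 28, 2004 (Wed); May 12, 2004 (Wed); May 26, 2004 (Wed).
3 of the 4 holidays fall on weekdays; the rest are weekends and were already excluded.
Business days: 51 − 3 = 48.

48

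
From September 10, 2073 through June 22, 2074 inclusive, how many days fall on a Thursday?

September 10, 2073 is a Sunday.
The range spans 286 days (inclusive of both endpoints).
286 = 7 × 40 + 6, so there are 40 full weeks plus 6 extra days.
Each full week contributes one Thursday: 40 so far.
The 6 extra days are Sun, Mon, Tue, Wed, Thu, Fri — 1 of them qualifies.
Total: 40 + 1 = 41.

41 Thursdays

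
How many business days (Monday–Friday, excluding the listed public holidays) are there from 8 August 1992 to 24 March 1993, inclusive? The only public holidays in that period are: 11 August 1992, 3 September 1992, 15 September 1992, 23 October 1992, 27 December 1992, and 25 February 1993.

158 business days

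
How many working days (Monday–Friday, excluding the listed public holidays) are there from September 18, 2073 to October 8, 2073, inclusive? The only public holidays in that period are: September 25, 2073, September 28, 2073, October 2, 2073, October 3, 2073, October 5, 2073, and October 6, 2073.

9 working days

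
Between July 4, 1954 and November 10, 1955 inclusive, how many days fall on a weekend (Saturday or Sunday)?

July 4, 1954 is a Sunday.
The range spans 495 days (inclusive of both endpoints).
495 = 7 × 70 + 5, so there are 70 full weeks plus 5 extra days.
Each full week contributes 2 weekend days (Sat, Sun): 70 × 2 = 140.
The 5 extra days are Sun, Mon, Tue, Wed, Thu — 1 of them qualifies.
Total: 140 + 1 = 141.

141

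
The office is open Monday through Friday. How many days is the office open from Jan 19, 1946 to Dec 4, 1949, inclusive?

1010

Jan 19, 1946 is a Saturday.
That's 1416 days from start to end, counting both.
1416 = 7 × 202 + 2, so there are 202 full weeks plus 2 extra days.
Each full week contributes 5 weekdays (Mon–Fri): 202 × 5 = 1010.
The 2 extra days are Sat, Sun — none qualify.
Total: 1010 + 0 = 1010.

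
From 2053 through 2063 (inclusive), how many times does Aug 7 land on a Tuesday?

Day of week of August 7 in each year:
2053: Thu, 2054: Fri, 2055: Sat, 2056: Mon, 2057: Tue ✓, 2058: Wed, 2059: Thu, 2060: Sat, 2061: Sun, 2062: Mon, 2063: Tue ✓
Tuesdays: 2057, 2063.

2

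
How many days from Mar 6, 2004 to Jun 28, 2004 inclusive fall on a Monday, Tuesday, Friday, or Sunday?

Mar 6, 2004 is a Saturday.
That's 115 days from start to end, counting both.
115 = 7 × 16 + 3, so there are 16 full weeks plus 3 extra days.
Each full week contributes 4 days from the set (Mon, Tue, Fri, Sun): 16 × 4 = 64.
The 3 extra days are Saturday, Sunday, Monday — 2 of them qualify.
Total: 64 + 2 = 66.

66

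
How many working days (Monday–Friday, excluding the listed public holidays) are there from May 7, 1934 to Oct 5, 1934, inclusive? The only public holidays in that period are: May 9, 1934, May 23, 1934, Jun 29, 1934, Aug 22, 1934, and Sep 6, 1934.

105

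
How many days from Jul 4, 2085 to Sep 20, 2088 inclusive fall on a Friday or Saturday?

336

Jul 4, 2085 is a Wednesday.
That's 1175 days from start to end, counting both.
1175 = 7 × 167 + 6, so there are 167 full weeks plus 6 extra days.
Each full week contributes 2 days from the set (Fri, Sat): 167 × 2 = 334.
The 6 extra days are Wednesday, Thursday, Friday, Saturday, Sunday, Monday — 2 of them qualify.
Total: 334 + 2 = 336.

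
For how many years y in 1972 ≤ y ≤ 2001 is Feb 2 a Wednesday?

5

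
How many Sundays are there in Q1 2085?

12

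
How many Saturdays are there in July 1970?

Jul 1, 1970 is a Wednesday.
From Jul 1, 1970 to Jul 31, 1970 is 31 days inclusive.
31 = 7 × 4 + 3, so there are 4 full weeks plus 3 extra days.
Each full week contributes one Saturday: 4 so far.
The 3 extra days are Wed, Thu, Fri — none qualify.
Total: 4 + 0 = 4.

4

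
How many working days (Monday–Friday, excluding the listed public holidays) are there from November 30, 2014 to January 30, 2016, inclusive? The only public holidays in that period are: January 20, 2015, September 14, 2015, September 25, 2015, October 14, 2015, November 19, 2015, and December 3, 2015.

November 30, 2014 is a Sunday.
The range spans 427 days (inclusive of both endpoints).
427 = 7 × 61, so the span is exactly 61 full weeks.
Each full week contributes 5 weekdays (Mon–Fri): 61 × 5 = 305.
Holidays: January 20, 2015 (Tue); September 14, 2015 (Mon); September 25, 2015 (Fri); October 14, 2015 (Wed); November 19, 2015 (Thu); December 3, 2015 (Thu).
All 6 holidays fall on weekdays, so subtract 6.
Business days: 305 − 6 = 299.

299 working days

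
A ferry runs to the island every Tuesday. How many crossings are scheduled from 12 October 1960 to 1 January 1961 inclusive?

11 Tuesdays

12 October 1960 is a Wednesday.
The range spans 82 days (inclusive of both endpoints).
82 = 7 × 11 + 5, so there are 11 full weeks plus 5 extra days.
Each full week contributes one Tuesday: 11 so far.
The 5 extra days are Wed, Thu, Fri, Sat, Sun — none qualify.
Total: 11 + 0 = 11.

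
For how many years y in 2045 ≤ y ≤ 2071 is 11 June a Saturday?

3

Day of week of June 11 in each year:
2045: Sun, 2046: Mon, 2047: Tue, 2048: Thu, 2049: Fri, 2050: Sat ✓, 2051: Sun, 2052: Tue, 2053: Wed, 2054: Thu, 2055: Fri, 2056: Sun, 2057: Mon, 2058: Tue, 2059: Wed, 2060: Fri, 2061: Sat ✓, 2062: Sun, 2063: Mon, 2064: Wed, 2065: Thu, 2066: Fri, 2067: Sat ✓, 2068: Mon, 2069: Tue, 2070: Wed, 2071: Thu
Saturdays: 2050, 2061, 2067.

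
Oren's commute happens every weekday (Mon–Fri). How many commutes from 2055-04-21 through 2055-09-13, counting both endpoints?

2055-04-21 is a Wednesday.
That's 146 days from start to end, counting both.
146 = 7 × 20 + 6, so there are 20 full weeks plus 6 extra days.
Each full week contributes 5 weekdays (Mon–Fri): 20 × 5 = 100.
The 6 extra days are Wed, Thu, Fri, Sat, Sun, Mon — 4 of them qualify.
Total: 100 + 4 = 104.

104 weekdays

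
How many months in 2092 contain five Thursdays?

A month has five Thursdays exactly when Thursday falls within its first (length − 28) days.
Jan: 31 days, starts Tue → 5 of Tue, Wed, Thu ✓
Feb: 29 days, starts Fri → 5 of Fri
Mar: 31 days, starts Sat → 5 of Sat, Sun, Mon
Apr: 30 days, starts Tue → 5 of Tue, Wed
May: 31 days, starts Thu → 5 of Thu, Fri, Sat ✓
Jun: 30 days, starts Sun → 5 of Sun, Mon
Jul: 31 days, starts Tue → 5 of Tue, Wed, Thu ✓
Aug: 31 days, starts Fri → 5 of Fri, Sat, Sun
Sep: 30 days, starts Mon → 5 of Mon, Tue
Oct: 31 days, starts Wed → 5 of Wed, Thu, Fri ✓
Nov: 30 days, starts Sat → 5 of Sat, Sun
Dec: 31 days, starts Mon → 5 of Mon, Tue, Wed
Months with five Thursdays: Jan, May, Jul, Oct.

4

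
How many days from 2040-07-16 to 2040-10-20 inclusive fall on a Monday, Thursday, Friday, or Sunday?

2040-07-16 is a Monday.
From 2040-07-16 to 2040-10-20 is 97 days inclusive.
97 = 7 × 13 + 6, so there are 13 full weeks plus 6 extra days.
Each full week contributes 4 days from the set (Mon, Thu, Fri, Sun): 13 × 4 = 52.
The 6 extra days are Mon, Tue, Wed, Thu, Fri, Sat — 3 of them qualify.
Total: 52 + 3 = 55.

55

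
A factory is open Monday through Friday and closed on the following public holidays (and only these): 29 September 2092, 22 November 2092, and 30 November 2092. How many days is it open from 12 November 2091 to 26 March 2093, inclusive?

12 November 2091 is a Monday.
The range spans 501 days (inclusive of both endpoints).
501 = 7 × 71 + 4, so there are 71 full weeks plus 4 extra days.
Each full week contributes 5 weekdays (Mon–Fri): 71 × 5 = 355.
The 4 extra days are Mon, Tue, Wed, Thu — 4 of them qualify.
Total: 355 + 4 = 359.
Holidays: 29 September 2092 (Mon); 22 November 2092 (Sat); 30 November 2092 (Sun).
1 of the 3 holidays fall on weekdays; the rest are weekends and were already excluded.
Business days: 359 − 1 = 358.

358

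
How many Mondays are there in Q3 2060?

2060-07-01 is a Thursday.
From 2060-07-01 to 2060-09-30 is 92 days inclusive.
92 = 7 × 13 + 1, so there are 13 full weeks plus 1 extra day.
Each full week contributes one Monday: 13 so far.
The 1 extra day is Thu — none qualify.
Total: 13 + 0 = 13.

13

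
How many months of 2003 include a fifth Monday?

A month has five Mondays exactly when Monday falls within its first (length − 28) days.
Jan: 31 days, starts Wed → 5 of Wed, Thu, Fri
Feb: 28 days, starts Sat → 5 of (none)
Mar: 31 days, starts Sat → 5 of Sat, Sun, Mon ✓
Apr: 30 days, starts Tue → 5 of Tue, Wed
May: 31 days, starts Thu → 5 of Thu, Fri, Sat
Jun: 30 days, starts Sun → 5 of Sun, Mon ✓
Jul: 31 days, starts Tue → 5 of Tue, Wed, Thu
Aug: 31 days, starts Fri → 5 of Fri, Sat, Sun
Sep: 30 days, starts Mon → 5 of Mon, Tue ✓
Oct: 31 days, starts Wed → 5 of Wed, Thu, Fri
Nov: 30 days, starts Sat → 5 of Sat, Sun
Dec: 31 days, starts Mon → 5 of Mon, Tue, Wed ✓
Months with five Mondays: Mar, Jun, Sep, Dec.

4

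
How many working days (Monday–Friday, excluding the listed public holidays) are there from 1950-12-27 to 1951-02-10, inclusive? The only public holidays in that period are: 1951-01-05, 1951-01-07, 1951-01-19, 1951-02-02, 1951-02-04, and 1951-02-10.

30 working days

1950-12-27 is a Wednesday.
From 1950-12-27 to 1951-02-10 is 46 days inclusive.
46 = 7 × 6 + 4, so there are 6 full weeks plus 4 extra days.
Each full week contributes 5 weekdays (Mon–Fri): 6 × 5 = 30.
The 4 extra days are Wednesday, Thursday, Friday, Saturday — 3 of them qualify.
Total: 30 + 3 = 33.
Holidays: 1951-01-05 (Fri); 1951-01-07 (Sun); 1951-01-19 (Fri); 1951-02-02 (Fri); 1951-02-04 (Sun); 1951-02-10 (Sat).
3 of the 6 holidays fall on weekdays; the rest are weekends and were already excluded.
Business days: 33 − 3 = 30.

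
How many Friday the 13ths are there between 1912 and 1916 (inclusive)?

8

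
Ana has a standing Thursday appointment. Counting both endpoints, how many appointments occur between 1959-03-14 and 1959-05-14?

1959-03-14 is a Saturday.
The range spans 62 days (inclusive of both endpoints).
62 = 7 × 8 + 6, so there are 8 full weeks plus 6 extra days.
Each full week contributes one Thursday: 8 so far.
The 6 extra days are Saturday, Sunday, Monday, Tuesday, Wednesday, Thursday — 1 of them qualifies.
Total: 8 + 1 = 9.

9 Thursdays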